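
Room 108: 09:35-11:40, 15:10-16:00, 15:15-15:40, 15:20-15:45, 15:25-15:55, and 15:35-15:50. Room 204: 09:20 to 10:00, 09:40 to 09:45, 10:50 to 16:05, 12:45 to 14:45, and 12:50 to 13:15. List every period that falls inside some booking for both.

09:35-10:00, 10:50-11:40, 15:10-16:00

A, merged: 09:35-11:40, 15:10-16:00.
B, merged: 09:20-10:00, 10:50-16:05.
09:35-11:40 ∩ B → 09:35-10:00, 10:50-11:40.
15:10-16:00 ∩ B → 15:10-16:00.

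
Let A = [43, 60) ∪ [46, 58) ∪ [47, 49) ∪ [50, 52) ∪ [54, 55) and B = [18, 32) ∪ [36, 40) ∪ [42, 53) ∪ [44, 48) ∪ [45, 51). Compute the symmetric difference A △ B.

[18, 32) ∪ [36, 40) ∪ [42, 43) ∪ [53, 60)

A, merged: [43, 60).
B, merged: [18, 32), [36, 40), [42, 53).
A \ B = [53, 60).
B \ A = [18, 32), [36, 40), [42, 43).
Union of the two gives the symmetric difference.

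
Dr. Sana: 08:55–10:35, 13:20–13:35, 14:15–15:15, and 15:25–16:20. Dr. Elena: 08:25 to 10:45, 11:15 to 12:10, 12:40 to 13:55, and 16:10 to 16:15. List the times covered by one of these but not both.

08:25–08:55, 10:35–10:45, 11:15–12:10, 12:40–13:20, 13:35–13:55, 14:15–15:15, 15:25–16:10, 16:15–16:20

A \ B = 14:15–15:15, 15:25–16:10, 16:15–16:20.
B \ A = 08:25–08:55, 10:35–10:45, 11:15–12:10, 12:40–13:20, 13:35–13:55.
Union of the two gives the symmetric difference.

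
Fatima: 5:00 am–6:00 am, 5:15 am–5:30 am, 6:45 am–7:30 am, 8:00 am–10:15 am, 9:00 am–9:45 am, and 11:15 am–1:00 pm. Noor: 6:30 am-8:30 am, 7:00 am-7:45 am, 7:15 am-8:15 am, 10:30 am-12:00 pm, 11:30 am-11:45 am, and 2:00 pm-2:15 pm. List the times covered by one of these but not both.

Merge the first list: 5:00 am–6:00 am, 6:45 am–7:30 am, 8:00 am–10:15 am, 11:15 am–1:00 pm.
Merge the second list: 6:30 am–8:30 am, 10:30 am–12:00 pm, 2:00 pm–2:15 pm.
A but not B: 5:00 am–6:00 am, 8:30 am–10:15 am, 12:00 pm–1:00 pm.
B but not A: 6:30 am–6:45 am, 7:30 am–8:00 am, 10:30 am–11:15 am, 2:00 pm–2:15 pm.
Combining gives A △ B.

5:00 am–6:00 am, 6:30 am–6:45 am, 7:30 am–8:00 am, 8:30 am–10:15 am, 10:30 am–11:15 am, 12:00 pm–1:00 pm, 2:00 pm–2:15 pm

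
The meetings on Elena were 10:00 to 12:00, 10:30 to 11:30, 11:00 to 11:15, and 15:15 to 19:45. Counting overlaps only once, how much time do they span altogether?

Merged: 10:00–12:00, 15:15–19:45.
Lengths: 2 h + 4 h 30 min = 6 h 30 min.

6 h 30 min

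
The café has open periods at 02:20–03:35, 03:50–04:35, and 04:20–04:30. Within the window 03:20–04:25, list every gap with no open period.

03:35–03:50

Covered (merged): 02:20–03:35, 03:50–04:35.
Gaps within 03:20–04:25: 03:35–03:50.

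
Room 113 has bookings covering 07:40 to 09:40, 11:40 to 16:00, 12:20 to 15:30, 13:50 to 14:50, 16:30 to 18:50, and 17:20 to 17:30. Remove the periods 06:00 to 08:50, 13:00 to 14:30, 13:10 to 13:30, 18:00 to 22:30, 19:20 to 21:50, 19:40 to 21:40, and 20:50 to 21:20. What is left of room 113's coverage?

08:50–09:40, 11:40–13:00, 14:30–16:00, 16:30–18:00

A, merged: 07:40–09:40, 11:40–16:00, 16:30–18:50.
B, merged: 06:00–08:50, 13:00–14:30, 18:00–22:30.
07:40–09:40 \ B = 08:50–09:40.
11:40–16:00 \ B = 11:40–13:00, 14:30–16:00.
16:30–18:50 \ B = 16:30–18:00.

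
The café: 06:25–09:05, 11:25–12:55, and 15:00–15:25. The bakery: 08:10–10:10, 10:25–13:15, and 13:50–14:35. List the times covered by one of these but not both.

06:25-08:10, 09:05-10:10, 10:25-11:25, 12:55-13:15, 13:50-14:35, 15:00-15:25

Only in the first: 06:25-08:10, 15:00-15:25.
Only in the second: 09:05-10:10, 10:25-11:25, 12:55-13:15, 13:50-14:35.
Together these are the periods covered by exactly one.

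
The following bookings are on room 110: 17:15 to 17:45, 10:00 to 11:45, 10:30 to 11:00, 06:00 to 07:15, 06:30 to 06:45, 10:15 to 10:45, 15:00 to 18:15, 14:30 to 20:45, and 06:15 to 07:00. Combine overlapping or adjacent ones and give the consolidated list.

Sort by start: 06:00–07:15, 06:15–07:00, 06:30–06:45, 10:00–11:45, 10:15–10:45, 10:30–11:00, 14:30–20:45, 15:00–18:15, 17:15–17:45.
06:15–07:00 overlaps/touches 06:00–07:15 → extend to 06:00–07:15.
06:30–06:45 overlaps/touches 06:00–07:15 → extend to 06:00–07:15.
10:00–11:45 is disjoint → start new block.
10:15–10:45 overlaps/touches 10:00–11:45 → extend to 10:00–11:45.
10:30–11:00 overlaps/touches 10:00–11:45 → extend to 10:00–11:45.
14:30–20:45 is disjoint → start new block.
15:00–18:15 overlaps/touches 14:30–20:45 → extend to 14:30–20:45.
17:15–17:45 overlaps/touches 14:30–20:45 → extend to 14:30–20:45.

06:00–07:15, 10:00–11:45, 14:30–20:45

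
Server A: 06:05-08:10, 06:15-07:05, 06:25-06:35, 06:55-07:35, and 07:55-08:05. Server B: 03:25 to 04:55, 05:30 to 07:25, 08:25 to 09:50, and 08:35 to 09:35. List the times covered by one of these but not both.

First set merges to 06:05-08:10.
Second set merges to 03:25-04:55, 05:30-07:25, 08:25-09:50.
A but not B: 07:25-08:10.
B but not A: 03:25-04:55, 05:30-06:05, 08:25-09:50.
Combining gives A △ B.

03:25-04:55, 05:30-06:05, 07:25-08:10, 08:25-09:50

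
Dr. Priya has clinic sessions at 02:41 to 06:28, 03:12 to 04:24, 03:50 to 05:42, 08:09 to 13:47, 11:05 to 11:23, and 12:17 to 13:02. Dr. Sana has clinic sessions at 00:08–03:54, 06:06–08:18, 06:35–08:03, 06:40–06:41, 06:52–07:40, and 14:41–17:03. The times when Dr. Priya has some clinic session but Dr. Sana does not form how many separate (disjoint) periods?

First set merges to 02:41-06:28, 08:09-13:47.
Second set merges to 00:08-03:54, 06:06-08:18, 14:41-17:03.
A \ B = 03:54-06:06, 08:18-13:47.
That is 2 disjoint pieces.

2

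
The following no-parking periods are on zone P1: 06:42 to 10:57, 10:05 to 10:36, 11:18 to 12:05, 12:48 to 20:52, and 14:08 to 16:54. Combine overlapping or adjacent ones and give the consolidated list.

10:05–10:36 overlaps/touches 06:42–10:57 → extend to 06:42–10:57.
11:18–12:05 is disjoint → start new block.
12:48–20:52 is disjoint → start new block.
14:08–16:54 overlaps/touches 12:48–20:52 → extend to 12:48–20:52.

06:42–10:57, 11:18–12:05, 12:48–20:52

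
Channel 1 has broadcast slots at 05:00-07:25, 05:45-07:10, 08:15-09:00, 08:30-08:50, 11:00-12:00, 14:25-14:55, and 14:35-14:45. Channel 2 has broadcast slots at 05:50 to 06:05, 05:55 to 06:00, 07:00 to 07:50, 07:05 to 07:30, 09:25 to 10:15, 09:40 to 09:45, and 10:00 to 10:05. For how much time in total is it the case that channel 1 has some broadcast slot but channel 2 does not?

First set merges to 05:00–07:25, 08:15–09:00, 11:00–12:00, 14:25–14:55.
Second set merges to 05:50–06:05, 07:00–07:50, 09:25–10:15.
A \ B = 05:00–05:50, 06:05–07:00, 08:15–09:00, 11:00–12:00, 14:25–14:55.
Total: 50 min + 55 min + 45 min + 1 h + 30 min = 4 h.

4 h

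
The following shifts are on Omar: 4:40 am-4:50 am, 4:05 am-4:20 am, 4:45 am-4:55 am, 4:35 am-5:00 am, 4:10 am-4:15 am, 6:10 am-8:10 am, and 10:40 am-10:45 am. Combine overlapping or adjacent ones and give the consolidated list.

Sort by start: 4:05 am-4:20 am, 4:10 am-4:15 am, 4:35 am-5:00 am, 4:40 am-4:50 am, 4:45 am-4:55 am, 6:10 am-8:10 am, 10:40 am-10:45 am.
4:10 am-4:15 am overlaps/touches 4:05 am-4:20 am → extend to 4:05 am-4:20 am.
4:35 am-5:00 am is disjoint → start new block.
4:40 am-4:50 am overlaps/touches 4:35 am-5:00 am → extend to 4:35 am-5:00 am.
4:45 am-4:55 am overlaps/touches 4:35 am-5:00 am → extend to 4:35 am-5:00 am.
6:10 am-8:10 am is disjoint → start new block.
10:40 am-10:45 am is disjoint → start new block.

4:05 am-4:20 am, 4:35 am-5:00 am, 6:10 am-8:10 am, 10:40 am-10:45 am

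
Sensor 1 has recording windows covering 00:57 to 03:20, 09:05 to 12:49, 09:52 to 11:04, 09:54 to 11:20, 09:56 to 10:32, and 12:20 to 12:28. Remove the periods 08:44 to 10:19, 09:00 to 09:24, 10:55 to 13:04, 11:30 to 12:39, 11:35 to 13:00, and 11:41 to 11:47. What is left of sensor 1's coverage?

00:57-03:20, 10:19-10:55

First set merges to 00:57-03:20, 09:05-12:49.
Second set merges to 08:44-10:19, 10:55-13:04.
00:57-03:20 is untouched.
09:05-12:49 with B removed leaves 10:19-10:55.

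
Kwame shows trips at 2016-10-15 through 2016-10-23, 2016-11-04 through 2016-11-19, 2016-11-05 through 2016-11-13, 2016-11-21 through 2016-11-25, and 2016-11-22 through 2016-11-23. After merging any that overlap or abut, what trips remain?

2016-10-15 through 2016-10-23, 2016-11-04 through 2016-11-19, 2016-11-21 through 2016-11-25

2016-11-04 through 2016-11-19 is disjoint → start new block.
2016-11-05 through 2016-11-13 overlaps/touches 2016-11-04 through 2016-11-19 → extend to 2016-11-04 through 2016-11-19.
2016-11-21 through 2016-11-25 is disjoint → start new block.
2016-11-22 through 2016-11-23 overlaps/touches 2016-11-21 through 2016-11-25 → extend to 2016-11-21 through 2016-11-25.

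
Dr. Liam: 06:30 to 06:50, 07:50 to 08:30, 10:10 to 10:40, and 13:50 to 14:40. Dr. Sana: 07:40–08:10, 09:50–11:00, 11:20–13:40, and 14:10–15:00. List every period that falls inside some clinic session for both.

06:30–06:50: no overlap with the second set.
07:50–08:30 meets the second set on 07:50–08:10.
10:10–10:40 meets the second set on 10:10–10:40.
13:50–14:40 meets the second set on 14:10–14:40.

07:50–08:10, 10:10–10:40, 14:10–14:40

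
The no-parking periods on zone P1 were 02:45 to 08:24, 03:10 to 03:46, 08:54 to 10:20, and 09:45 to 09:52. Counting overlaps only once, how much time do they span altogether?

Merged: 02:45–08:24, 08:54–10:20.
Lengths: 5 h 39 min + 1 h 26 min = 7 h 5 min.

7 h 5 min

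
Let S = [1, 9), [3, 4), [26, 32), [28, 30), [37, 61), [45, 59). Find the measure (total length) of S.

38

Merged: [1, 9), [26, 32), [37, 61).
Lengths: 8 + 6 + 24 = 38.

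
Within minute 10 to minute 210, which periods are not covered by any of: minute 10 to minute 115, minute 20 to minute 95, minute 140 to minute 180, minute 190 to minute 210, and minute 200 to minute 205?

minute 115 to minute 140, minute 180 to minute 190

The merged coverage is minute 10 to minute 115, minute 140 to minute 180, minute 190 to minute 210.
Uncovered inside minute 10 to minute 210: minute 115 to minute 140, minute 180 to minute 190.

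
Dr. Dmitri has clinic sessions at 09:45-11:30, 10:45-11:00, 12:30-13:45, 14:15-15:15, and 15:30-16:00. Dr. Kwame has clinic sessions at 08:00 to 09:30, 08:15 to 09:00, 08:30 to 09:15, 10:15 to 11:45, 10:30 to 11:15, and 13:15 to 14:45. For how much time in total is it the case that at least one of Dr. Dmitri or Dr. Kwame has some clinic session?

First set merges to 09:45–11:30, 12:30–13:45, 14:15–15:15, 15:30–16:00.
Second set merges to 08:00–09:30, 10:15–11:45, 13:15–14:45.
A ∪ B = 08:00–09:30, 09:45–11:45, 12:30–15:15, 15:30–16:00.
Total: 1 h 30 min + 2 h + 2 h 45 min + 30 min = 6 h 45 min.

6 h 45 min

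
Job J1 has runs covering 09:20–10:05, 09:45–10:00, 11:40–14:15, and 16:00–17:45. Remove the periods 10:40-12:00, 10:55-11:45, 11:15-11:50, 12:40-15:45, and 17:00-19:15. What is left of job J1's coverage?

09:20–10:05, 12:00–12:40, 16:00–17:00

A, merged: 09:20–10:05, 11:40–14:15, 16:00–17:45.
B, merged: 10:40–12:00, 12:40–15:45, 17:00–19:15.
09:20–10:05: nothing removed.
11:40–14:15 \ B = 12:00–12:40.
16:00–17:45 \ B = 16:00–17:00.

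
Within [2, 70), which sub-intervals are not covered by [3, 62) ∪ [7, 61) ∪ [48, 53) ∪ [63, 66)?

[2, 3) ∪ [62, 63) ∪ [66, 70)

Covered (merged): [3, 62), [63, 66).
Gaps within [2, 70): [2, 3), [62, 63), [66, 70).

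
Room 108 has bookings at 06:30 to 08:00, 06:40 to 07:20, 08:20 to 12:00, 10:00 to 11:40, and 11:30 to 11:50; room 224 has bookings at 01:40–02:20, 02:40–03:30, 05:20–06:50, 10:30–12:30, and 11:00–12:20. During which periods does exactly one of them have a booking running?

01:40-02:20, 02:40-03:30, 05:20-06:30, 06:50-08:00, 08:20-10:30, 12:00-12:30

Merge the first list: 06:30-08:00, 08:20-12:00.
Merge the second list: 01:40-02:20, 02:40-03:30, 05:20-06:50, 10:30-12:30.
A but not B: 06:50-08:00, 08:20-10:30.
B but not A: 01:40-02:20, 02:40-03:30, 05:20-06:30, 12:00-12:30.
Combining gives A △ B.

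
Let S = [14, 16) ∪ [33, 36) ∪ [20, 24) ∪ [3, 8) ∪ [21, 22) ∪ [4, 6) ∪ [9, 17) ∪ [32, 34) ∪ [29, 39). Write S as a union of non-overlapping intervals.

[3, 8) ∪ [9, 17) ∪ [20, 24) ∪ [29, 39)

Sort by start: [3, 8), [4, 6), [9, 17), [14, 16), [20, 24), [21, 22), [29, 39), [32, 34), [33, 36).
[4, 6) overlaps/touches [3, 8) → extend to [3, 8).
[9, 17) is disjoint → start new block.
[14, 16) overlaps/touches [9, 17) → extend to [9, 17).
[20, 24) is disjoint → start new block.
[21, 22) overlaps/touches [20, 24) → extend to [20, 24).
[29, 39) is disjoint → start new block.
[32, 34) overlaps/touches [29, 39) → extend to [29, 39).
[33, 36) overlaps/touches [29, 39) → extend to [29, 39).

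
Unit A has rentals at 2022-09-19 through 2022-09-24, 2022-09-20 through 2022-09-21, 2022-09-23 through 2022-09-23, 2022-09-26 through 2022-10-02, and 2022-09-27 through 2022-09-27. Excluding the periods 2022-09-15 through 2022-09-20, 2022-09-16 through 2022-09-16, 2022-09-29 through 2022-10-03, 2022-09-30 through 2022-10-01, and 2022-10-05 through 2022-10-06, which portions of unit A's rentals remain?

A, merged: 2022-09-19 through 2022-09-24, 2022-09-26 through 2022-10-02.
B, merged: 2022-09-15 through 2022-09-20, 2022-09-29 through 2022-10-03, 2022-10-05 through 2022-10-06.
2022-09-19 through 2022-09-24 with B removed leaves 2022-09-21 through 2022-09-24.
2022-09-26 through 2022-10-02 with B removed leaves 2022-09-26 through 2022-09-28.

2022-09-21 through 2022-09-24, 2022-09-26 through 2022-09-28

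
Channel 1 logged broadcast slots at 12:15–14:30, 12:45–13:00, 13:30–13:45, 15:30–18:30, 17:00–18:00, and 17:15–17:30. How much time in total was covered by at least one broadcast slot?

Merged: 12:15–14:30, 15:30–18:30.
Lengths: 2 h 15 min + 3 h = 5 h 15 min.

5 h 15 min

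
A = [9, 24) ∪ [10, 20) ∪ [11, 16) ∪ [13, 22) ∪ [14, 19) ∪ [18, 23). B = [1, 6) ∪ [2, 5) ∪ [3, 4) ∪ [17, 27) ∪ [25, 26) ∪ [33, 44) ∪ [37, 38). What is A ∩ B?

A, merged: [9, 24).
B, merged: [1, 6), [17, 27), [33, 44).
[9, 24) overlaps B on [17, 24).

[17, 24)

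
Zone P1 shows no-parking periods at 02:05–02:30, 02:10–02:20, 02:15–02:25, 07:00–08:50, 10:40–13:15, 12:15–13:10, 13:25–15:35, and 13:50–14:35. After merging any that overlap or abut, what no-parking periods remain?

02:10–02:20 overlaps/touches 02:05–02:30 → extend to 02:05–02:30.
02:15–02:25 overlaps/touches 02:05–02:30 → extend to 02:05–02:30.
07:00–08:50 is disjoint → start new block.
10:40–13:15 is disjoint → start new block.
12:15–13:10 overlaps/touches 10:40–13:15 → extend to 10:40–13:15.
13:25–15:35 is disjoint → start new block.
13:50–14:35 overlaps/touches 13:25–15:35 → extend to 13:25–15:35.

02:05–02:30, 07:00–08:50, 10:40–13:15, 13:25–15:35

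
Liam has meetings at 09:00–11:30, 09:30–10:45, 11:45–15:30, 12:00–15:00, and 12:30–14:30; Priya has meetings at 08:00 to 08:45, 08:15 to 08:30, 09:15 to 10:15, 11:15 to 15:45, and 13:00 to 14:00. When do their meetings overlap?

09:15–10:15, 11:15–11:30, 11:45–15:30

First set merges to 09:00–11:30, 11:45–15:30.
Second set merges to 08:00–08:45, 09:15–10:15, 11:15–15:45.
09:00–11:30 ∩ B → 09:15–10:15, 11:15–11:30.
11:45–15:30 ∩ B → 11:45–15:30.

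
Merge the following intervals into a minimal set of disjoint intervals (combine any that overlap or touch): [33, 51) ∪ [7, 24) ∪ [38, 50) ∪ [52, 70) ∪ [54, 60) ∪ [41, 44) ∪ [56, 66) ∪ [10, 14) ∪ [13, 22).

Sort by start: [7, 24), [10, 14), [13, 22), [33, 51), [38, 50), [41, 44), [52, 70), [54, 60), [56, 66).
[10, 14) overlaps/touches [7, 24) → extend to [7, 24).
[13, 22) overlaps/touches [7, 24) → extend to [7, 24).
[33, 51) is disjoint → start new block.
[38, 50) overlaps/touches [33, 51) → extend to [33, 51).
[41, 44) overlaps/touches [33, 51) → extend to [33, 51).
[52, 70) is disjoint → start new block.
[54, 60) overlaps/touches [52, 70) → extend to [52, 70).
[56, 66) overlaps/touches [52, 70) → extend to [52, 70).

[7, 24) ∪ [33, 51) ∪ [52, 70)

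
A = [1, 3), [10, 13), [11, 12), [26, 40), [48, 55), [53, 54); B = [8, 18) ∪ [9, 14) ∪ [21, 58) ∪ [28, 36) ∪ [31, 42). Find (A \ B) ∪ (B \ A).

[1, 3) ∪ [8, 10) ∪ [13, 18) ∪ [21, 26) ∪ [40, 48) ∪ [55, 58)

A, merged: [1, 3), [10, 13), [26, 40), [48, 55).
B, merged: [8, 18), [21, 58).
A but not B: [1, 3).
B but not A: [8, 10), [13, 18), [21, 26), [40, 48), [55, 58).
Combining gives A △ B.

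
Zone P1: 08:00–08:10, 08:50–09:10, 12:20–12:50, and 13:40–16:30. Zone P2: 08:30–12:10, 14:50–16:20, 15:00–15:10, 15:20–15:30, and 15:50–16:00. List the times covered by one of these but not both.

B, merged: 08:30–12:10, 14:50–16:20.
A but not B: 08:00–08:10, 12:20–12:50, 13:40–14:50, 16:20–16:30.
B but not A: 08:30–08:50, 09:10–12:10.
Combining gives A △ B.

08:00–08:10, 08:30–08:50, 09:10–12:10, 12:20–12:50, 13:40–14:50, 16:20–16:30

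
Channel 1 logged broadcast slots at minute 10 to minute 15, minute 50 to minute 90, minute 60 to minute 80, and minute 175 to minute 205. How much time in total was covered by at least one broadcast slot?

Merged: minute 10 to minute 15, minute 50 to minute 90, minute 175 to minute 205.
Lengths: 5 minutes + 40 minutes + 30 minutes = 75 minutes.

75 minutes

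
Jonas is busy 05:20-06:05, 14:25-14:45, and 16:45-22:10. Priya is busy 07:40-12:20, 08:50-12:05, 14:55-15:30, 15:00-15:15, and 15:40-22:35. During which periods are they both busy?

Second set merges to 07:40–12:20, 14:55–15:30, 15:40–22:35.
05:20–06:05 meets no B interval.
14:25–14:45 meets no B interval.
16:45–22:10 ∩ B → 16:45–22:10.

16:45–22:10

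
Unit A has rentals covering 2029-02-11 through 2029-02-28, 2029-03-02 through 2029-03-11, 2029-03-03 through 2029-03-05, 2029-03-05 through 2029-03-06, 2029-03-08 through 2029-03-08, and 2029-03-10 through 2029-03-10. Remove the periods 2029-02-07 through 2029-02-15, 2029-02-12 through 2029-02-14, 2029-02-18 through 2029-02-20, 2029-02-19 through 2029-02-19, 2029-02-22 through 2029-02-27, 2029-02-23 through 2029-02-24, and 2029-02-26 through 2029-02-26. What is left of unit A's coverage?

First set merges to 2029-02-11 through 2029-02-28, 2029-03-02 through 2029-03-11.
Second set merges to 2029-02-07 through 2029-02-15, 2029-02-18 through 2029-02-20, 2029-02-22 through 2029-02-27.
2029-02-11 through 2029-02-28 minus B → 2029-02-16 through 2029-02-17, 2029-02-21 through 2029-02-21, 2029-02-28 through 2029-02-28.
2029-03-02 through 2029-03-11: no B overlap → unchanged.

2029-02-16 through 2029-02-17, 2029-02-21 through 2029-02-21, 2029-02-28 through 2029-02-28, 2029-03-02 through 2029-03-11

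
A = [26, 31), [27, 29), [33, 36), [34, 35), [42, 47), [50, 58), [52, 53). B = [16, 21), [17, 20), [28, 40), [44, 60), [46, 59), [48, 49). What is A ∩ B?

[28, 31) ∪ [33, 36) ∪ [44, 47) ∪ [50, 58)

Merge the first list: [26, 31), [33, 36), [42, 47), [50, 58).
Merge the second list: [16, 21), [28, 40), [44, 60).
[26, 31) meets the second set on [28, 31).
[33, 36) meets the second set on [33, 36).
[42, 47) meets the second set on [44, 47).
[50, 58) meets the second set on [50, 58).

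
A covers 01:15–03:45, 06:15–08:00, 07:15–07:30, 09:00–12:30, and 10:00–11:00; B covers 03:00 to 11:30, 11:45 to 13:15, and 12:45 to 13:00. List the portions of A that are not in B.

01:15–03:00, 11:30–11:45

Merge the first list: 01:15–03:45, 06:15–08:00, 09:00–12:30.
Merge the second list: 03:00–11:30, 11:45–13:15.
01:15–03:45 \ B = 01:15–03:00.
06:15–08:00: entirely removed.
09:00–12:30 \ B = 11:30–11:45.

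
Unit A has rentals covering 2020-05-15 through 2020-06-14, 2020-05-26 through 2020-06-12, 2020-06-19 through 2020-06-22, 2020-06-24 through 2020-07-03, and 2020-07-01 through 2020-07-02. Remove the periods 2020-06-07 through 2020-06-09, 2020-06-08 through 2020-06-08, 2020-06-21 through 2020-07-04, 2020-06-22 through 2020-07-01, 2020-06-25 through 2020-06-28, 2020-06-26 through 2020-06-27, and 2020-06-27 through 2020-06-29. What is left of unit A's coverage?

2020-05-15 through 2020-06-06, 2020-06-10 through 2020-06-14, 2020-06-19 through 2020-06-20

First set merges to 2020-05-15 through 2020-06-14, 2020-06-19 through 2020-06-22, 2020-06-24 through 2020-07-03.
Second set merges to 2020-06-07 through 2020-06-09, 2020-06-21 through 2020-07-04.
2020-05-15 through 2020-06-14 with B removed leaves 2020-05-15 through 2020-06-06, 2020-06-10 through 2020-06-14.
2020-06-19 through 2020-06-22 with B removed leaves 2020-06-19 through 2020-06-20.
2020-06-24 through 2020-07-03 lies entirely inside B → drops out.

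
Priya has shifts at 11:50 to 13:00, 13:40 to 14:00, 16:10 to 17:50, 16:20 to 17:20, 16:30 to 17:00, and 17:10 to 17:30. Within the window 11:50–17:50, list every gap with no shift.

Covered (merged): 11:50-13:00, 13:40-14:00, 16:10-17:50.
Complement within 11:50-17:50: 13:00-13:40, 14:00-16:10.

13:00-13:40, 14:00-16:10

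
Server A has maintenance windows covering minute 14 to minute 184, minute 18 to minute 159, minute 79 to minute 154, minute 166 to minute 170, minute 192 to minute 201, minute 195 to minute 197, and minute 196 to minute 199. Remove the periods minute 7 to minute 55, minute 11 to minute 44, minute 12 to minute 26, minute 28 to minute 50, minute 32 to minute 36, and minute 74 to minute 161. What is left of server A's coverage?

Merge the first list: minute 14 to minute 184, minute 192 to minute 201.
Merge the second list: minute 7 to minute 55, minute 74 to minute 161.
minute 14 to minute 184 with B removed leaves minute 55 to minute 74, minute 161 to minute 184.
minute 192 to minute 201 is untouched.

minute 55 to minute 74, minute 161 to minute 184, minute 192 to minute 201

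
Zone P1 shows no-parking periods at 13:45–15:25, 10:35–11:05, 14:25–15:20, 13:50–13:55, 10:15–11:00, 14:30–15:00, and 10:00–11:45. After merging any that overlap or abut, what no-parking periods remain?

10:00-11:45, 13:45-15:25

Sort by start: 10:00-11:45, 10:15-11:00, 10:35-11:05, 13:45-15:25, 13:50-13:55, 14:25-15:20, 14:30-15:00.
10:15-11:00 overlaps/touches 10:00-11:45 → extend to 10:00-11:45.
10:35-11:05 overlaps/touches 10:00-11:45 → extend to 10:00-11:45.
13:45-15:25 is disjoint → start new block.
13:50-13:55 overlaps/touches 13:45-15:25 → extend to 13:45-15:25.
14:25-15:20 overlaps/touches 13:45-15:25 → extend to 13:45-15:25.
14:30-15:00 overlaps/touches 13:45-15:25 → extend to 13:45-15:25.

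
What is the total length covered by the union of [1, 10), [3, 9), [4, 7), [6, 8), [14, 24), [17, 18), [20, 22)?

Merged: [1, 10), [14, 24).
Lengths: 9 + 10 = 19.

19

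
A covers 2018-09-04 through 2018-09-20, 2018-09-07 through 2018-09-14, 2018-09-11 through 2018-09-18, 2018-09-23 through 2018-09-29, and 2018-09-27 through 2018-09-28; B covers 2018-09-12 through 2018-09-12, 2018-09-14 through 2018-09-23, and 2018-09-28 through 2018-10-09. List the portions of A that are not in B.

2018-09-04 through 2018-09-11, 2018-09-13 through 2018-09-13, 2018-09-24 through 2018-09-27

Merge the first list: 2018-09-04 through 2018-09-20, 2018-09-23 through 2018-09-29.
2018-09-04 through 2018-09-20 with B removed leaves 2018-09-04 through 2018-09-11, 2018-09-13 through 2018-09-13.
2018-09-23 through 2018-09-29 with B removed leaves 2018-09-24 through 2018-09-27.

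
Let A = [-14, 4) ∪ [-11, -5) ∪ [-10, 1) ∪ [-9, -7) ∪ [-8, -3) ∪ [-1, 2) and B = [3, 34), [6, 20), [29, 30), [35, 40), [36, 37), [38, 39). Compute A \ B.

[-14, 3)

First set merges to [-14, 4).
Second set merges to [3, 34), [35, 40).
[-14, 4) with B removed leaves [-14, 3).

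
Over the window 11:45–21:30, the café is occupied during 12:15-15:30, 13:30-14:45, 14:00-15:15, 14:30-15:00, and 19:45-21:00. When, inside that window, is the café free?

The merged coverage is 12:15-15:30, 19:45-21:00.
Complement within 11:45-21:30: 11:45-12:15, 15:30-19:45, 21:00-21:30.

11:45-12:15, 15:30-19:45, 21:00-21:30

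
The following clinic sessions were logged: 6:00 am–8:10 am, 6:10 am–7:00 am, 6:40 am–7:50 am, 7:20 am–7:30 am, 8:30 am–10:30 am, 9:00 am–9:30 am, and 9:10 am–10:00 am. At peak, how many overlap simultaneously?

3

Walk the sorted start/end points keeping a running depth.
The depth first hits 3 at 6:40 am.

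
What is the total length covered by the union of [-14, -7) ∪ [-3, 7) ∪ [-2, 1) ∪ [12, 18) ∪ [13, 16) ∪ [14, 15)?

Merged: [-14, -7), [-3, 7), [12, 18).
Lengths: 7 + 10 + 6 = 23.

23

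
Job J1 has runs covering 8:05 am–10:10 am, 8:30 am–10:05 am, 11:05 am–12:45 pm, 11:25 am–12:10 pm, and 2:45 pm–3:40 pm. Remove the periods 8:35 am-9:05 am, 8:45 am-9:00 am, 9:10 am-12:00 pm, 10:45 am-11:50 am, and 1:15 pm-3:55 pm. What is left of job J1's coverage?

First set merges to 8:05 am–10:10 am, 11:05 am–12:45 pm, 2:45 pm–3:40 pm.
Second set merges to 8:35 am–9:05 am, 9:10 am–12:00 pm, 1:15 pm–3:55 pm.
8:05 am–10:10 am \ B = 8:05 am–8:35 am, 9:05 am–9:10 am.
11:05 am–12:45 pm \ B = 12:00 pm–12:45 pm.
2:45 pm–3:40 pm: entirely removed.

8:05 am–8:35 am, 9:05 am–9:10 am, 12:00 pm–12:45 pm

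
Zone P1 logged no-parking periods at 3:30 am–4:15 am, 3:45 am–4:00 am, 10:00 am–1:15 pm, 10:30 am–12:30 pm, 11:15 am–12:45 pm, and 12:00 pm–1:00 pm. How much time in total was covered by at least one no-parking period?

4 h

Merged: 3:30 am-4:15 am, 10:00 am-1:15 pm.
Lengths: 45 min + 3 h 15 min = 4 h.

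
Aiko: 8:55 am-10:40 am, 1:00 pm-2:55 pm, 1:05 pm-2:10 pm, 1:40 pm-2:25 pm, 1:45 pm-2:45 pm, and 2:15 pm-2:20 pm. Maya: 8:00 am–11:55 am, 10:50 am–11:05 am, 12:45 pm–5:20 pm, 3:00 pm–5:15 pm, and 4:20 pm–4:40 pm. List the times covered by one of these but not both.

8:00 am-8:55 am, 10:40 am-11:55 am, 12:45 pm-1:00 pm, 2:55 pm-5:20 pm

First set merges to 8:55 am-10:40 am, 1:00 pm-2:55 pm.
Second set merges to 8:00 am-11:55 am, 12:45 pm-5:20 pm.
A but not B: none.
B but not A: 8:00 am-8:55 am, 10:40 am-11:55 am, 12:45 pm-1:00 pm, 2:55 pm-5:20 pm.
Combining gives A △ B.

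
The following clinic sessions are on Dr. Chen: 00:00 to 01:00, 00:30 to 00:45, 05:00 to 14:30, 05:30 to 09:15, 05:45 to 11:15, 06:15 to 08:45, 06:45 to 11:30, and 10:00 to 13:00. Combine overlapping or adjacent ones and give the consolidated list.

00:00–01:00, 05:00–14:30

00:30–00:45 overlaps/touches 00:00–01:00 → extend to 00:00–01:00.
05:00–14:30 is disjoint → start new block.
05:30–09:15 overlaps/touches 05:00–14:30 → extend to 05:00–14:30.
05:45–11:15 overlaps/touches 05:00–14:30 → extend to 05:00–14:30.
06:15–08:45 overlaps/touches 05:00–14:30 → extend to 05:00–14:30.
06:45–11:30 overlaps/touches 05:00–14:30 → extend to 05:00–14:30.
10:00–13:00 overlaps/touches 05:00–14:30 → extend to 05:00–14:30.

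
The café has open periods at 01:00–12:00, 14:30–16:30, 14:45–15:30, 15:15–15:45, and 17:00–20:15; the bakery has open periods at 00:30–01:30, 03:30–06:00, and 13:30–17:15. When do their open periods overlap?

Merge the first list: 01:00–12:00, 14:30–16:30, 17:00–20:15.
01:00–12:00 ∩ B → 01:00–01:30, 03:30–06:00.
14:30–16:30 ∩ B → 14:30–16:30.
17:00–20:15 ∩ B → 17:00–17:15.

01:00–01:30, 03:30–06:00, 14:30–16:30, 17:00–17:15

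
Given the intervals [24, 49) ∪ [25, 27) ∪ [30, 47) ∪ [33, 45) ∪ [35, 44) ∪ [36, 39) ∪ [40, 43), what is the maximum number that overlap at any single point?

5

Sweep endpoints in order; track running count of active intervals.
Peak of 5 reached at 36.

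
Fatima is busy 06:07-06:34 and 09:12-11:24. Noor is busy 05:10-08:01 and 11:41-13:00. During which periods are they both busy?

06:07-06:34 overlaps B on 06:07-06:34.
09:12-11:24 falls entirely outside B.

06:07-06:34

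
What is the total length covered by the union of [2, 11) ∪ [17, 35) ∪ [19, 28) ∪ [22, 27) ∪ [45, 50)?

Merged: [2, 11), [17, 35), [45, 50).
Lengths: 9 + 18 + 5 = 32.

32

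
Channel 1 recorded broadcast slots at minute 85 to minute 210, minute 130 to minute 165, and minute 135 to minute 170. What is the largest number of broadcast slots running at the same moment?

At minute 135, 3 of the intervals are simultaneously active.
No point has more.

3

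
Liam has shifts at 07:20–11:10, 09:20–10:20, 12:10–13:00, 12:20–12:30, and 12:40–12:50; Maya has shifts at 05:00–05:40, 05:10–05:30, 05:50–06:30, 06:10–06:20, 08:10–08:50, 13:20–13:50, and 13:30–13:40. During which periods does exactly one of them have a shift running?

05:00–05:40, 05:50–06:30, 07:20–08:10, 08:50–11:10, 12:10–13:00, 13:20–13:50

Merge the first list: 07:20–11:10, 12:10–13:00.
Merge the second list: 05:00–05:40, 05:50–06:30, 08:10–08:50, 13:20–13:50.
Only in the first: 07:20–08:10, 08:50–11:10, 12:10–13:00.
Only in the second: 05:00–05:40, 05:50–06:30, 13:20–13:50.
Together these are the periods covered by exactly one.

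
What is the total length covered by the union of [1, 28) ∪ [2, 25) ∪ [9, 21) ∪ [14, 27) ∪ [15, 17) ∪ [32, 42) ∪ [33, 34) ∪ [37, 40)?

37

Merged: [1, 28), [32, 42).
Lengths: 27 + 10 = 37.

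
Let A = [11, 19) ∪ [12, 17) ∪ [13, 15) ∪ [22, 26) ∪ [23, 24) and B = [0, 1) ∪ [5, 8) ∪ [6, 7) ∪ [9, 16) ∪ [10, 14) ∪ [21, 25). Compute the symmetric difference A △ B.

[0, 1) ∪ [5, 8) ∪ [9, 11) ∪ [16, 19) ∪ [21, 22) ∪ [25, 26)

A, merged: [11, 19), [22, 26).
B, merged: [0, 1), [5, 8), [9, 16), [21, 25).
A \ B = [16, 19), [25, 26).
B \ A = [0, 1), [5, 8), [9, 11), [21, 22).
Union of the two gives the symmetric difference.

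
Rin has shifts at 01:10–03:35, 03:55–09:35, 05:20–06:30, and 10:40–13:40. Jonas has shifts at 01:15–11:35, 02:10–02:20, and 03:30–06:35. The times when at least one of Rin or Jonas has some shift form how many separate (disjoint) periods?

1

A, merged: 01:10-03:35, 03:55-09:35, 10:40-13:40.
B, merged: 01:15-11:35.
A ∪ B = 01:10-13:40.
That is 1 disjoint piece.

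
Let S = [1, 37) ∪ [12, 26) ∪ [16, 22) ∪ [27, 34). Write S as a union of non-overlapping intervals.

[12, 26) overlaps/touches [1, 37) → extend to [1, 37).
[16, 22) overlaps/touches [1, 37) → extend to [1, 37).
[27, 34) overlaps/touches [1, 37) → extend to [1, 37).

[1, 37)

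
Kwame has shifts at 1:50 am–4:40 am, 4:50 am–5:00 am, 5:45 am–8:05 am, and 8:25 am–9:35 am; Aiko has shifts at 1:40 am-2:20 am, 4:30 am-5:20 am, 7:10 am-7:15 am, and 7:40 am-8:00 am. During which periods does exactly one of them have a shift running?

1:40 am-1:50 am, 2:20 am-4:30 am, 4:40 am-4:50 am, 5:00 am-5:20 am, 5:45 am-7:10 am, 7:15 am-7:40 am, 8:00 am-8:05 am, 8:25 am-9:35 am

A \ B = 2:20 am-4:30 am, 5:45 am-7:10 am, 7:15 am-7:40 am, 8:00 am-8:05 am, 8:25 am-9:35 am.
B \ A = 1:40 am-1:50 am, 4:40 am-4:50 am, 5:00 am-5:20 am.
Union of the two gives the symmetric difference.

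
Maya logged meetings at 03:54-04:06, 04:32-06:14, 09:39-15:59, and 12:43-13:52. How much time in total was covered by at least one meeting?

8 h 14 min

Merged: 03:54–04:06, 04:32–06:14, 09:39–15:59.
Lengths: 12 min + 1 h 42 min + 6 h 20 min = 8 h 14 min.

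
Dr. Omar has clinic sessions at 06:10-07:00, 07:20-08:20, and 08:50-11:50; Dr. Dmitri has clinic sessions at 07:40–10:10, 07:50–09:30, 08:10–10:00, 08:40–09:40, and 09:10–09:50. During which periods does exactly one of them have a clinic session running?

06:10–07:00, 07:20–07:40, 08:20–08:50, 10:10–11:50

B, merged: 07:40–10:10.
A but not B: 06:10–07:00, 07:20–07:40, 10:10–11:50.
B but not A: 08:20–08:50.
Combining gives A △ B.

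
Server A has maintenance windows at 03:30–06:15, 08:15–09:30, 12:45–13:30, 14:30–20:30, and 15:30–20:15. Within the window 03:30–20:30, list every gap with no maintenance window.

06:15–08:15, 09:30–12:45, 13:30–14:30

Covered (merged): 03:30–06:15, 08:15–09:30, 12:45–13:30, 14:30–20:30.
Gaps within 03:30–20:30: 06:15–08:15, 09:30–12:45, 13:30–14:30.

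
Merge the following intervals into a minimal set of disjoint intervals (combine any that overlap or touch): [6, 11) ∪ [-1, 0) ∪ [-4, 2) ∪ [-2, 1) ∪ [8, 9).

Sort by start: [-4, 2), [-2, 1), [-1, 0), [6, 11), [8, 9).
[-2, 1) overlaps/touches [-4, 2) → extend to [-4, 2).
[-1, 0) overlaps/touches [-4, 2) → extend to [-4, 2).
[6, 11) is disjoint → start new block.
[8, 9) overlaps/touches [6, 11) → extend to [6, 11).

[-4, 2) ∪ [6, 11)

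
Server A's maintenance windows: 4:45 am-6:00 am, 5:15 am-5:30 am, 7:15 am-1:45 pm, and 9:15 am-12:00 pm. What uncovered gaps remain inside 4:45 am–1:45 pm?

6:00 am-7:15 am

Covered (merged): 4:45 am-6:00 am, 7:15 am-1:45 pm.
Gaps within 4:45 am-1:45 pm: 6:00 am-7:15 am.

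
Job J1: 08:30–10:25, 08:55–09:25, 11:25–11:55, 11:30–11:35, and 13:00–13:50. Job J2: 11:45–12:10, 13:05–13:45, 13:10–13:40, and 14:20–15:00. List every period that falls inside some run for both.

A, merged: 08:30–10:25, 11:25–11:55, 13:00–13:50.
B, merged: 11:45–12:10, 13:05–13:45, 14:20–15:00.
08:30–10:25: no overlap with the second set.
11:25–11:55 meets the second set on 11:45–11:55.
13:00–13:50 meets the second set on 13:05–13:45.

11:45–11:55, 13:05–13:45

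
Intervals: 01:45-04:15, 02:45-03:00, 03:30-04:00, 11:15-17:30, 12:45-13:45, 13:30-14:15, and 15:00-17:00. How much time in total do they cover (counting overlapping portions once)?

Merged: 01:45–04:15, 11:15–17:30.
Lengths: 2 h 30 min + 6 h 15 min = 8 h 45 min.

8 h 45 min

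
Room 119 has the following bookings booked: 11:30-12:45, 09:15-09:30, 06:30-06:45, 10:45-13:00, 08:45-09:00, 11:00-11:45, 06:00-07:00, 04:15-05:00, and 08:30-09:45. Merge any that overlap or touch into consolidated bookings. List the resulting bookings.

Sort by start: 04:15-05:00, 06:00-07:00, 06:30-06:45, 08:30-09:45, 08:45-09:00, 09:15-09:30, 10:45-13:00, 11:00-11:45, 11:30-12:45.
06:00-07:00 is disjoint → start new block.
06:30-06:45 overlaps/touches 06:00-07:00 → extend to 06:00-07:00.
08:30-09:45 is disjoint → start new block.
08:45-09:00 overlaps/touches 08:30-09:45 → extend to 08:30-09:45.
09:15-09:30 overlaps/touches 08:30-09:45 → extend to 08:30-09:45.
10:45-13:00 is disjoint → start new block.
11:00-11:45 overlaps/touches 10:45-13:00 → extend to 10:45-13:00.
11:30-12:45 overlaps/touches 10:45-13:00 → extend to 10:45-13:00.

04:15-05:00, 06:00-07:00, 08:30-09:45, 10:45-13:00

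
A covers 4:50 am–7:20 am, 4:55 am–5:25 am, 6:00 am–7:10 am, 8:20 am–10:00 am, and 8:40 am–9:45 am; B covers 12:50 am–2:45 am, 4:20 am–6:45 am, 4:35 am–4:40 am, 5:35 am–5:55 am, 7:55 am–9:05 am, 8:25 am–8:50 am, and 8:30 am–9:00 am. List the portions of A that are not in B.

First set merges to 4:50 am–7:20 am, 8:20 am–10:00 am.
Second set merges to 12:50 am–2:45 am, 4:20 am–6:45 am, 7:55 am–9:05 am.
4:50 am–7:20 am \ B = 6:45 am–7:20 am.
8:20 am–10:00 am \ B = 9:05 am–10:00 am.

6:45 am–7:20 am, 9:05 am–10:00 am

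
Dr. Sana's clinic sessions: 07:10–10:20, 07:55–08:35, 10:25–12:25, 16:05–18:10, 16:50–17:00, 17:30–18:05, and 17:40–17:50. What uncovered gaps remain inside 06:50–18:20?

The merged coverage is 07:10-10:20, 10:25-12:25, 16:05-18:10.
Gaps within 06:50-18:20: 06:50-07:10, 10:20-10:25, 12:25-16:05, 18:10-18:20.

06:50-07:10, 10:20-10:25, 12:25-16:05, 18:10-18:20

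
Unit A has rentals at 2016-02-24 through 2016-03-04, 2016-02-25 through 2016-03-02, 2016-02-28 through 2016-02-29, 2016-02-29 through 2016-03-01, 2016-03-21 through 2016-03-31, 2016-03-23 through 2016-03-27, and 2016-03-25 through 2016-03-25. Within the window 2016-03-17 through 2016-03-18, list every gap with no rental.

The merged coverage is 2016-02-24 through 2016-03-04, 2016-03-21 through 2016-03-31.
Gaps within 2016-03-17 through 2016-03-18: 2016-03-17 through 2016-03-18.

2016-03-17 through 2016-03-18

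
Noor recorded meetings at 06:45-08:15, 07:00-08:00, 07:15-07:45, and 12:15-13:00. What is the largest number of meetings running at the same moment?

At 07:15, 3 of the intervals are simultaneously active.
No point has more.

3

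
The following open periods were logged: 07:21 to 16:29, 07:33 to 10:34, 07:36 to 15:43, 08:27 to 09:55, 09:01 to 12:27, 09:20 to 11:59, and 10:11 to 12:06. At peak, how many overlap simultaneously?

At 09:20, 6 of the intervals are simultaneously active.
No point has more.

6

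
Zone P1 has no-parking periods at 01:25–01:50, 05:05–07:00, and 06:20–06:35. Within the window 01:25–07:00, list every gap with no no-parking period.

01:50–05:05

After merging, the occupied span is 01:25–01:50, 05:05–07:00.
Uncovered inside 01:25–07:00: 01:50–05:05.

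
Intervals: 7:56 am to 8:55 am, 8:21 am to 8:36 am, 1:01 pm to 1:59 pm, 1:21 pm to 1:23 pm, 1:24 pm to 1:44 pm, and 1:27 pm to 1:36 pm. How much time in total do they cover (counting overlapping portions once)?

Merged: 7:56 am–8:55 am, 1:01 pm–1:59 pm.
Lengths: 59 min + 58 min = 1 h 57 min.

1 h 57 min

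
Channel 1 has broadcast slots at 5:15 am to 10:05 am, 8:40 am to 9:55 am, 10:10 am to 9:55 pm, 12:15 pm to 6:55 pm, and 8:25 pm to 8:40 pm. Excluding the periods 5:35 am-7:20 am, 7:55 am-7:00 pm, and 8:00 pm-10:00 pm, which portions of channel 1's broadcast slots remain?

First set merges to 5:15 am–10:05 am, 10:10 am–9:55 pm.
5:15 am–10:05 am \ B = 5:15 am–5:35 am, 7:20 am–7:55 am.
10:10 am–9:55 pm \ B = 7:00 pm–8:00 pm.

5:15 am–5:35 am, 7:20 am–7:55 am, 7:00 pm–8:00 pm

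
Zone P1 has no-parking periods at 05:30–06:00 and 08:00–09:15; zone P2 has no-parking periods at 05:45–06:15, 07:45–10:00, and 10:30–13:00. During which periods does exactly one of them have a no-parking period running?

A \ B = 05:30–05:45.
B \ A = 06:00–06:15, 07:45–08:00, 09:15–10:00, 10:30–13:00.
Union of the two gives the symmetric difference.

05:30–05:45, 06:00–06:15, 07:45–08:00, 09:15–10:00, 10:30–13:00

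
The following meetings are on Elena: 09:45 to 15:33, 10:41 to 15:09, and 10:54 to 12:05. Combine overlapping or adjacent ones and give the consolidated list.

09:45-15:33

10:41-15:09 overlaps/touches 09:45-15:33 → extend to 09:45-15:33.
10:54-12:05 overlaps/touches 09:45-15:33 → extend to 09:45-15:33.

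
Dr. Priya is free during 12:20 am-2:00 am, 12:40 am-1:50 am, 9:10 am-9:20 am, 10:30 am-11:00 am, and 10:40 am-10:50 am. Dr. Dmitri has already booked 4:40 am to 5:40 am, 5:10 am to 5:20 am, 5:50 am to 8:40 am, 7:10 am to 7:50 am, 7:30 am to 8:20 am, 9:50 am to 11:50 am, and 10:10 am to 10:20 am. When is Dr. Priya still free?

First set merges to 12:20 am–2:00 am, 9:10 am–9:20 am, 10:30 am–11:00 am.
Second set merges to 4:40 am–5:40 am, 5:50 am–8:40 am, 9:50 am–11:50 am.
12:20 am–2:00 am: no B overlap → unchanged.
9:10 am–9:20 am: no B overlap → unchanged.
10:30 am–11:00 am: fully covered by B → removed.

12:20 am–2:00 am, 9:10 am–9:20 am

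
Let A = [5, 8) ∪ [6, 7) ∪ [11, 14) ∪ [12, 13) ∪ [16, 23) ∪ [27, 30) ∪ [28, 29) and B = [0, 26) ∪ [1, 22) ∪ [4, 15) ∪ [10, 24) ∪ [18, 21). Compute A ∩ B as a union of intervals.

A, merged: [5, 8), [11, 14), [16, 23), [27, 30).
B, merged: [0, 26).
[5, 8) meets the second set on [5, 8).
[11, 14) meets the second set on [11, 14).
[16, 23) meets the second set on [16, 23).
[27, 30): no overlap with the second set.

[5, 8) ∪ [11, 14) ∪ [16, 23)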